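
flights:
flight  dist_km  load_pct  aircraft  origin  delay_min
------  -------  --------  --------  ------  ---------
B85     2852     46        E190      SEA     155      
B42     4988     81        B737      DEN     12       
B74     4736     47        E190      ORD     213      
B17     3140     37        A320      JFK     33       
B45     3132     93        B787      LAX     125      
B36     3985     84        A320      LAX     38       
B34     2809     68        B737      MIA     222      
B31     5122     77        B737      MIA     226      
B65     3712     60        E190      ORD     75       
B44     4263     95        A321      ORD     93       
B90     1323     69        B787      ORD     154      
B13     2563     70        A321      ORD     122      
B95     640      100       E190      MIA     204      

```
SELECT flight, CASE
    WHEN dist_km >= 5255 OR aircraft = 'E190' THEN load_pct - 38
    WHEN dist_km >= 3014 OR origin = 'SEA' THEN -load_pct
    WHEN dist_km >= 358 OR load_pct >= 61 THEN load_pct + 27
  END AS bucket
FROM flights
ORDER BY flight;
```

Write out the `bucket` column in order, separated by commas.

flight=B13: dist_km >= 358 OR load_pct >= 61 → 97
flight=B17: dist_km >= 3014 OR origin = 'SEA' → -37
flight=B31: dist_km >= 3014 OR origin = 'SEA' → -77
flight=B34: dist_km >= 358 OR load_pct >= 61 → 95
flight=B36: dist_km >= 3014 OR origin = 'SEA' → -84
flight=B42: dist_km >= 3014 OR origin = 'SEA' → -81
flight=B44: dist_km >= 3014 OR origin = 'SEA' → -95
flight=B45: dist_km >= 3014 OR origin = 'SEA' → -93
flight=B65: dist_km >= 5255 OR aircraft = 'E190' → 22
flight=B74: dist_km >= 5255 OR aircraft = 'E190' → 9
flight=B85: dist_km >= 5255 OR aircraft = 'E190' → 8
flight=B90: dist_km >= 358 OR load_pct >= 61 → 96
flight=B95: dist_km >= 5255 OR aircraft = 'E190' → 62

97, -37, -77, 95, -84, -81, -95, -93, 22, 9, 8, 96, 62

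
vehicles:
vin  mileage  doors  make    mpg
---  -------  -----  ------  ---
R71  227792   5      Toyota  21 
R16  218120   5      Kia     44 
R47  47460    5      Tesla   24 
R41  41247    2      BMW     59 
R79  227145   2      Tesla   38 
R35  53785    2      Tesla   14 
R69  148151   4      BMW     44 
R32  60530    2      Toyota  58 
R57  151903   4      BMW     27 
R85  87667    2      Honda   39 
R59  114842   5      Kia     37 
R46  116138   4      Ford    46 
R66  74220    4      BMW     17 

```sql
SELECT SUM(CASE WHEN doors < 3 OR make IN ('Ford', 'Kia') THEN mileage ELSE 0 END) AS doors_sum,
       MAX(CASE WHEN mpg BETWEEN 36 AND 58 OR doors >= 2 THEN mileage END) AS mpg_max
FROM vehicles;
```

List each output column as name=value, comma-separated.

doors_sum=919474, mpg_max=227792

[doors_sum: doors < 3 OR make IN ('Ford', 'Kia')]
vin=R71: ✗
vin=R16: ✓ → 218120
vin=R47: ✗
vin=R41: ✓ → 41247
vin=R79: ✓ → 227145
vin=R35: ✓ → 53785
vin=R69: ✗
vin=R32: ✓ → 60530
vin=R57: ✗
vin=R85: ✓ → 87667
vin=R59: ✓ → 114842
vin=R46: ✓ → 116138
vin=R66: ✗
doors_sum = 218120 + 41247 + 227145 + 53785 + 60530 + 87667 + 114842 + 116138 = 919474
—
[mpg_max: mpg BETWEEN 36 AND 58 OR doors >= 2]
vin=R71: ✓ → 227792
vin=R16: ✓ → 218120
vin=R47: ✓ → 47460
vin=R41: ✓ → 41247
vin=R79: ✓ → 227145
vin=R35: ✓ → 53785
vin=R69: ✓ → 148151
vin=R32: ✓ → 60530
vin=R57: ✓ → 151903
vin=R85: ✓ → 87667
vin=R59: ✓ → 114842
vin=R46: ✓ → 116138
vin=R66: ✓ → 74220
mpg_max = MAX(227792, 218120, 47460, 41247, 227145, 53785, 148151, 60530, 151903, 87667, 114842, 116138, 74220) = 227792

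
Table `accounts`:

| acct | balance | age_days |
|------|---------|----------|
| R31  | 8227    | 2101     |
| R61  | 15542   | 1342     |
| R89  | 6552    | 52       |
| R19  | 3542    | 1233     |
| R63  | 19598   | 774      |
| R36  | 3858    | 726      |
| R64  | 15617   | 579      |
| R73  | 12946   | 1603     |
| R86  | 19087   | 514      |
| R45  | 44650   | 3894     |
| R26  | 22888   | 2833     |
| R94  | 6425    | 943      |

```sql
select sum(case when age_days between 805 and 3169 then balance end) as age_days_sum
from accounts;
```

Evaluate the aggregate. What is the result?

acct=R31: ✓ → 8227
acct=R61: ✓ → 15542
acct=R89: ✗
acct=R19: ✓ → 3542
acct=R63: ✗
acct=R36: ✗
acct=R64: ✗
acct=R73: ✓ → 12946
acct=R86: ✗
acct=R45: ✗
acct=R26: ✓ → 22888
acct=R94: ✓ → 6425
age_days_sum = 8227 + 15542 + 3542 + 12946 + 22888 + 6425 = 69570

69570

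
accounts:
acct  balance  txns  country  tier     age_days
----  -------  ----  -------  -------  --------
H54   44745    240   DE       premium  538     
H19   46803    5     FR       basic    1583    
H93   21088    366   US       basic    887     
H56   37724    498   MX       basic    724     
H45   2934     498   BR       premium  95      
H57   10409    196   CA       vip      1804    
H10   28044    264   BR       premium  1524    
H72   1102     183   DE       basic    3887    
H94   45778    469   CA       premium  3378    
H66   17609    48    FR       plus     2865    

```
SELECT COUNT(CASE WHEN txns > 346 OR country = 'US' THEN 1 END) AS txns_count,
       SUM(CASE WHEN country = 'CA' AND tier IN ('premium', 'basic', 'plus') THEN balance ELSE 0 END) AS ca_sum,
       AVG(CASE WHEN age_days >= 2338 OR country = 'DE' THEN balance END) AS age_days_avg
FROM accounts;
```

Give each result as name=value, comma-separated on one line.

txns_count=4, ca_sum=45778, age_days_avg=27308.5

[txns_count: txns > 346 OR country = 'US']
acct=H54: ✗
acct=H19: ✗
acct=H93: ✓ → 1
acct=H56: ✓ → 1
acct=H45: ✓ → 1
acct=H57: ✗
acct=H10: ✗
acct=H72: ✗
acct=H94: ✓ → 1
acct=H66: ✗
txns_count = COUNT(1, 1, 1, 1) = 4
—
[ca_sum: country = 'CA' AND tier IN ('premium', 'basic', 'plus')]
acct=H54: ✗
acct=H19: ✗
acct=H93: ✗
acct=H56: ✗
acct=H45: ✗
acct=H57: ✗
acct=H10: ✗
acct=H72: ✗
acct=H94: ✓ → 45778
acct=H66: ✗
ca_sum = 45778
—
[age_days_avg: age_days >= 2338 OR country = 'DE']
acct=H54: ✓ → 44745
acct=H19: ✗
acct=H93: ✗
acct=H56: ✗
acct=H45: ✗
acct=H57: ✗
acct=H10: ✗
acct=H72: ✓ → 1102
acct=H94: ✓ → 45778
acct=H66: ✓ → 17609
age_days_avg = (44745 + 1102 + 45778 + 17609) / 4 = 27308.5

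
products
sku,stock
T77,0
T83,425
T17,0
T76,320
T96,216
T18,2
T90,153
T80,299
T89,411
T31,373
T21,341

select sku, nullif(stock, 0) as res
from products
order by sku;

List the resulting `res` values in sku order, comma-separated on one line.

sku=T17: stock=0 vs 0: equal → NULL
sku=T18: stock=2 vs 0: differ → 2
sku=T21: stock=341 vs 0: differ → 341
sku=T31: stock=373 vs 0: differ → 373
sku=T76: stock=320 vs 0: differ → 320
sku=T77: stock=0 vs 0: equal → NULL
sku=T80: stock=299 vs 0: differ → 299
sku=T83: stock=425 vs 0: differ → 425
sku=T89: stock=411 vs 0: differ → 411
sku=T90: stock=153 vs 0: differ → 153
sku=T96: stock=216 vs 0: differ → 216

NULL, 2, 341, 373, 320, NULL, 299, 425, 411, 153, 216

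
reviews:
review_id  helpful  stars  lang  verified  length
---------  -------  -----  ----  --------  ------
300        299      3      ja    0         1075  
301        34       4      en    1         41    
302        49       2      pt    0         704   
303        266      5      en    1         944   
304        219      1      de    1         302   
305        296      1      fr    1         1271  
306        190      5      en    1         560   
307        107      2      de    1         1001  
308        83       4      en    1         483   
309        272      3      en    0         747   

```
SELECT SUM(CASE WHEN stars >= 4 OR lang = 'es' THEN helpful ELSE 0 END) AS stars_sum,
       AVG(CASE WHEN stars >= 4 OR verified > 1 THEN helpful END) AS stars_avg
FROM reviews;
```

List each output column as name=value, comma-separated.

[stars_sum: stars >= 4 OR lang = 'es']
review_id=300: ✗
review_id=301: ✓ → 34
review_id=302: ✗
review_id=303: ✓ → 266
review_id=304: ✗
review_id=305: ✗
review_id=306: ✓ → 190
review_id=307: ✗
review_id=308: ✓ → 83
review_id=309: ✗
stars_sum = 34 + 266 + 190 + 83 = 573
—
[stars_avg: stars >= 4 OR verified > 1]
review_id=300: ✗
review_id=301: ✓ → 34
review_id=302: ✗
review_id=303: ✓ → 266
review_id=304: ✗
review_id=305: ✗
review_id=306: ✓ → 190
review_id=307: ✗
review_id=308: ✓ → 83
review_id=309: ✗
stars_avg = (34 + 266 + 190 + 83) / 4 = 143.25

stars_sum=573, stars_avg=143.25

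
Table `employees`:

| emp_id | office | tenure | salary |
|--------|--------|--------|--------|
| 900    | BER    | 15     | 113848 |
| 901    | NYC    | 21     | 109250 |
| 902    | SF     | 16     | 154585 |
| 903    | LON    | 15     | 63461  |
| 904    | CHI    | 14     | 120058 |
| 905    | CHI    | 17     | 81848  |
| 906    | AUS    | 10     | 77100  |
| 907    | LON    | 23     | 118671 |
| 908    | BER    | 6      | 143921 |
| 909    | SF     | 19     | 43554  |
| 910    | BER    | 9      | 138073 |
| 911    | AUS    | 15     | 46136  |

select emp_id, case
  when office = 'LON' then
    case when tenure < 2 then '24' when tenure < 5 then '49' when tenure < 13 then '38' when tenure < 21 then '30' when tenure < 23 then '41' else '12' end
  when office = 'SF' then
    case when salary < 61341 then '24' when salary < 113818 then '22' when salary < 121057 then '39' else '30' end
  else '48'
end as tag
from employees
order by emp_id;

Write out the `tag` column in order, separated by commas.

48, 48, 30, 30, 48, 48, 48, 12, 48, 24, 48, 48

emp_id=900: office='BER' → outer ELSE → 48
emp_id=901: office='NYC' → outer ELSE → 48
emp_id=902: office='SF' → inner[ELSE] → 30
emp_id=903: office='LON' → inner[tenure < 21] → 30
emp_id=904: office='CHI' → outer ELSE → 48
emp_id=905: office='CHI' → outer ELSE → 48
emp_id=906: office='AUS' → outer ELSE → 48
emp_id=907: office='LON' → inner[ELSE] → 12
emp_id=908: office='BER' → outer ELSE → 48
emp_id=909: office='SF' → inner[salary < 61341] → 24
emp_id=910: office='BER' → outer ELSE → 48
emp_id=911: office='AUS' → outer ELSE → 48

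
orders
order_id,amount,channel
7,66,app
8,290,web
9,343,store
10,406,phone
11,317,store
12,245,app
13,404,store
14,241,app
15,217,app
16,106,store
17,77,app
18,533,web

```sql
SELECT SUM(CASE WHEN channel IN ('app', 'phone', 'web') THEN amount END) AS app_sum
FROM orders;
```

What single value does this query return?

order_id=7: ✓ → 66
order_id=8: ✓ → 290
order_id=9: ✗
order_id=10: ✓ → 406
order_id=11: ✗
order_id=12: ✓ → 245
order_id=13: ✗
order_id=14: ✓ → 241
order_id=15: ✓ → 217
order_id=16: ✗
order_id=17: ✓ → 77
order_id=18: ✓ → 533
app_sum = 66 + 290 + 406 + 245 + 241 + 217 + 77 + 533 = 2075

2075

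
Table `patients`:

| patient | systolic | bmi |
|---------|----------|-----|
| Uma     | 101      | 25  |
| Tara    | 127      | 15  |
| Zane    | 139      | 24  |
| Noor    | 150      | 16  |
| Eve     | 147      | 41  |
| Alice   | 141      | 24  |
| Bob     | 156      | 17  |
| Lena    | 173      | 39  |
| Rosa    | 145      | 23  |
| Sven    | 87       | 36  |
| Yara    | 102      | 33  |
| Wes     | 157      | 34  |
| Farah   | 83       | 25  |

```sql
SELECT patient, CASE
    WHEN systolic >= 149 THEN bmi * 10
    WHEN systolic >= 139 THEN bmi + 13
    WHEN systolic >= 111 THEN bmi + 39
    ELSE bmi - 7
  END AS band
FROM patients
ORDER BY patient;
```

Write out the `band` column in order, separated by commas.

patient=Alice: systolic >= 139 → 37
patient=Bob: systolic >= 149 → 170
patient=Eve: systolic >= 139 → 54
patient=Farah: ELSE → 18
patient=Lena: systolic >= 149 → 390
patient=Noor: systolic >= 149 → 160
patient=Rosa: systolic >= 139 → 36
patient=Sven: ELSE → 29
patient=Tara: systolic >= 111 → 54
patient=Uma: ELSE → 18
patient=Wes: systolic >= 149 → 340
patient=Yara: ELSE → 26
patient=Zane: systolic >= 139 → 37

37, 170, 54, 18, 390, 160, 36, 29, 54, 18, 340, 26, 37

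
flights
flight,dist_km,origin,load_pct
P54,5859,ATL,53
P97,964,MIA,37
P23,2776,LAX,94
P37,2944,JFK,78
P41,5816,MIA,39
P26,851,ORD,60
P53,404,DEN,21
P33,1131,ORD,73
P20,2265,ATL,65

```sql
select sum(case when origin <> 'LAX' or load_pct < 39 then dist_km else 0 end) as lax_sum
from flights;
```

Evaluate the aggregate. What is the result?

flight=P54: ✓ → 5859
flight=P97: ✓ → 964
flight=P23: ✗
flight=P37: ✓ → 2944
flight=P41: ✓ → 5816
flight=P26: ✓ → 851
flight=P53: ✓ → 404
flight=P33: ✓ → 1131
flight=P20: ✓ → 2265
lax_sum = 5859 + 964 + 2944 + 5816 + 851 + 404 + 1131 + 2265 = 20234

20234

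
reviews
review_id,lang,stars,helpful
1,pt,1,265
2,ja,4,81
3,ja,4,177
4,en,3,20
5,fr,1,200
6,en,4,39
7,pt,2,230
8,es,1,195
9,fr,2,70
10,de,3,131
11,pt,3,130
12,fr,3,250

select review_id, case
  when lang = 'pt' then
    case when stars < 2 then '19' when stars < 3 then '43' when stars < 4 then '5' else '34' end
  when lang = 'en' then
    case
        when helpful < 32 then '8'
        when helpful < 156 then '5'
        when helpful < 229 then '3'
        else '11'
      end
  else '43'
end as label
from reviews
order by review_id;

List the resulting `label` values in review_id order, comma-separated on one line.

19, 43, 43, 8, 43, 5, 43, 43, 43, 43, 5, 43

review_id=1: lang='pt' → inner[stars < 2] → 19
review_id=2: lang='ja' → outer ELSE → 43
review_id=3: lang='ja' → outer ELSE → 43
review_id=4: lang='en' → inner[helpful < 32] → 8
review_id=5: lang='fr' → outer ELSE → 43
review_id=6: lang='en' → inner[helpful < 156] → 5
review_id=7: lang='pt' → inner[stars < 3] → 43
review_id=8: lang='es' → outer ELSE → 43
review_id=9: lang='fr' → outer ELSE → 43
review_id=10: lang='de' → outer ELSE → 43
review_id=11: lang='pt' → inner[stars < 4] → 5
review_id=12: lang='fr' → outer ELSE → 43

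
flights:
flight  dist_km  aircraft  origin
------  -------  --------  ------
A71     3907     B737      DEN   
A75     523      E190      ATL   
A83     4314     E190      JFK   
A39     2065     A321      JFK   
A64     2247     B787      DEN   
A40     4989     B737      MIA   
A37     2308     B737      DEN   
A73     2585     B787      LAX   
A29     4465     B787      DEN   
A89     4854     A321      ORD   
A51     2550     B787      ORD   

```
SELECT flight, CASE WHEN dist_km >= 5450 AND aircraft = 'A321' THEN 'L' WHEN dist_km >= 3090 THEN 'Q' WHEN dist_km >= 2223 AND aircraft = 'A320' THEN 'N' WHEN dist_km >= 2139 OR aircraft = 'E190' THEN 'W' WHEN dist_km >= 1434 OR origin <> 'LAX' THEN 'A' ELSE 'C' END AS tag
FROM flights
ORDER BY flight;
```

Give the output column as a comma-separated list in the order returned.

flight=A29: dist_km >= 3090 → Q
flight=A37: dist_km >= 2139 OR aircraft = 'E190' → W
flight=A39: dist_km >= 1434 OR origin <> 'LAX' → A
flight=A40: dist_km >= 3090 → Q
flight=A51: dist_km >= 2139 OR aircraft = 'E190' → W
flight=A64: dist_km >= 2139 OR aircraft = 'E190' → W
flight=A71: dist_km >= 3090 → Q
flight=A73: dist_km >= 2139 OR aircraft = 'E190' → W
flight=A75: dist_km >= 2139 OR aircraft = 'E190' → W
flight=A83: dist_km >= 3090 → Q
flight=A89: dist_km >= 3090 → Q

Q, W, A, Q, W, W, Q, W, W, Q, Q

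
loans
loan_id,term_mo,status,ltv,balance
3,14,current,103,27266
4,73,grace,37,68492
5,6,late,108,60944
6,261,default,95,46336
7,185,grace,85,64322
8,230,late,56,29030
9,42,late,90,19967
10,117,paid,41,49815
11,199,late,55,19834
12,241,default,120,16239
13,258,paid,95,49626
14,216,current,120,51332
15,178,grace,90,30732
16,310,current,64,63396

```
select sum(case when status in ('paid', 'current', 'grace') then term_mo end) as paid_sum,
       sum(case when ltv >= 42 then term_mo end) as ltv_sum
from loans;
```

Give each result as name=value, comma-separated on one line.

paid_sum=1351, ltv_sum=2140

[paid_sum: status in ('paid', 'current', 'grace')]
loan_id=3: ✓ → 14
loan_id=4: ✓ → 73
loan_id=5: ✗
loan_id=6: ✗
loan_id=7: ✓ → 185
loan_id=8: ✗
loan_id=9: ✗
loan_id=10: ✓ → 117
loan_id=11: ✗
loan_id=12: ✗
loan_id=13: ✓ → 258
loan_id=14: ✓ → 216
loan_id=15: ✓ → 178
loan_id=16: ✓ → 310
paid_sum = 14 + 73 + 185 + 117 + 258 + 216 + 178 + 310 = 1351
—
[ltv_sum: ltv >= 42]
loan_id=3: ✓ → 14
loan_id=4: ✗
loan_id=5: ✓ → 6
loan_id=6: ✓ → 261
loan_id=7: ✓ → 185
loan_id=8: ✓ → 230
loan_id=9: ✓ → 42
loan_id=10: ✗
loan_id=11: ✓ → 199
loan_id=12: ✓ → 241
loan_id=13: ✓ → 258
loan_id=14: ✓ → 216
loan_id=15: ✓ → 178
loan_id=16: ✓ → 310
ltv_sum = 14 + 6 + 261 + 185 + 230 + 42 + 199 + 241 + 258 + 216 + 178 + 310 = 2140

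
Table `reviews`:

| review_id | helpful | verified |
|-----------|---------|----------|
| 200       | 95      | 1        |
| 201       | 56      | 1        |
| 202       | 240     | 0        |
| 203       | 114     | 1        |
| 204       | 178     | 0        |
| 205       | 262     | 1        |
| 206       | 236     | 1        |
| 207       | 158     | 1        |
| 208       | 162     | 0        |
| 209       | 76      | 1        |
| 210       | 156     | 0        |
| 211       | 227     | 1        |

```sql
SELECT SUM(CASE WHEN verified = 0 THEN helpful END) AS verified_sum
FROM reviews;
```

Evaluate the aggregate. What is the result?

review_id=200: ✗
review_id=201: ✗
review_id=202: ✓ → 240
review_id=203: ✗
review_id=204: ✓ → 178
review_id=205: ✗
review_id=206: ✗
review_id=207: ✗
review_id=208: ✓ → 162
review_id=209: ✗
review_id=210: ✓ → 156
review_id=211: ✗
verified_sum = 240 + 178 + 162 + 156 = 736

736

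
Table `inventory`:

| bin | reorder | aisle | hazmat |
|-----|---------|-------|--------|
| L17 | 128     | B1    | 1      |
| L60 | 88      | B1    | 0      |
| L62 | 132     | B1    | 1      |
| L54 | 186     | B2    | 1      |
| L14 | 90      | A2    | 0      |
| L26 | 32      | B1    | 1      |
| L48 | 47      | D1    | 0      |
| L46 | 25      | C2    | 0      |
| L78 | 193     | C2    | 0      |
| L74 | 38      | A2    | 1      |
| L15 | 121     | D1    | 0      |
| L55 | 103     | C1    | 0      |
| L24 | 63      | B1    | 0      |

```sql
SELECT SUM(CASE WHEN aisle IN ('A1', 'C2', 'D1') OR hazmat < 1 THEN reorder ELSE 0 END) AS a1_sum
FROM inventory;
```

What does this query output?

730

bin=L17: ✗
bin=L60: ✓ → 88
bin=L62: ✗
bin=L54: ✗
bin=L14: ✓ → 90
bin=L26: ✗
bin=L48: ✓ → 47
bin=L46: ✓ → 25
bin=L78: ✓ → 193
bin=L74: ✗
bin=L15: ✓ → 121
bin=L55: ✓ → 103
bin=L24: ✓ → 63
a1_sum = 88 + 90 + 47 + 25 + 193 + 121 + 103 + 63 = 730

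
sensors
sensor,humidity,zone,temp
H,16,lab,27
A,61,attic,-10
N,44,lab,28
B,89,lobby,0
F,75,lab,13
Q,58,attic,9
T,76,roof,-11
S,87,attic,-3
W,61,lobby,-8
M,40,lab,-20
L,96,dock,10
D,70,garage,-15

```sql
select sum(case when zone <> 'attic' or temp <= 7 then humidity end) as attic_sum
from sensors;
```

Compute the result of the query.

sensor=H: ✓ → 16
sensor=A: ✓ → 61
sensor=N: ✓ → 44
sensor=B: ✓ → 89
sensor=F: ✓ → 75
sensor=Q: ✗
sensor=T: ✓ → 76
sensor=S: ✓ → 87
sensor=W: ✓ → 61
sensor=M: ✓ → 40
sensor=L: ✓ → 96
sensor=D: ✓ → 70
attic_sum = 16 + 61 + 44 + 89 + 75 + 76 + 87 + 61 + 40 + 96 + 70 = 715

715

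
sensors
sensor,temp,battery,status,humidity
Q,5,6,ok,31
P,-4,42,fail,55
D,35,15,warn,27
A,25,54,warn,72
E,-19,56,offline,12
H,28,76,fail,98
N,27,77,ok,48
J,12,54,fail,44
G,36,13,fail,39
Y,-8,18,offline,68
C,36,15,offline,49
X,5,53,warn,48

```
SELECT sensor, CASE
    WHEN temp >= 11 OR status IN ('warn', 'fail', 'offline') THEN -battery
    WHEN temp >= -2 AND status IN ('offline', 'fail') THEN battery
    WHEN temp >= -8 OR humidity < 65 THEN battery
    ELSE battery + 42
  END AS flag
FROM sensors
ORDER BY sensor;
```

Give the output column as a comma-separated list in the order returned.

-54, -15, -15, -56, -13, -76, -54, -77, -42, 6, -53, -18

sensor=A: temp >= 11 OR status IN ('warn', 'fail', 'offline') → -54
sensor=C: temp >= 11 OR status IN ('warn', 'fail', 'offline') → -15
sensor=D: temp >= 11 OR status IN ('warn', 'fail', 'offline') → -15
sensor=E: temp >= 11 OR status IN ('warn', 'fail', 'offline') → -56
sensor=G: temp >= 11 OR status IN ('warn', 'fail', 'offline') → -13
sensor=H: temp >= 11 OR status IN ('warn', 'fail', 'offline') → -76
sensor=J: temp >= 11 OR status IN ('warn', 'fail', 'offline') → -54
sensor=N: temp >= 11 OR status IN ('warn', 'fail', 'offline') → -77
sensor=P: temp >= 11 OR status IN ('warn', 'fail', 'offline') → -42
sensor=Q: temp >= -8 OR humidity < 65 → 6
sensor=X: temp >= 11 OR status IN ('warn', 'fail', 'offline') → -53
sensor=Y: temp >= 11 OR status IN ('warn', 'fail', 'offline') → -18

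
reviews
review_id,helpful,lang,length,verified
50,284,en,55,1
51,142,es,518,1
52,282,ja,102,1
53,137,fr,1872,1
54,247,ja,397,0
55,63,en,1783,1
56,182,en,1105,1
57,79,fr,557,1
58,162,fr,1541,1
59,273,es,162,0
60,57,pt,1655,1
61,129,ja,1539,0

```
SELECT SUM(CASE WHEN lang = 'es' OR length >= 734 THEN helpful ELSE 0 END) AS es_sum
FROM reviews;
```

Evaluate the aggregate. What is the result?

review_id=50: ✗
review_id=51: ✓ → 142
review_id=52: ✗
review_id=53: ✓ → 137
review_id=54: ✗
review_id=55: ✓ → 63
review_id=56: ✓ → 182
review_id=57: ✗
review_id=58: ✓ → 162
review_id=59: ✓ → 273
review_id=60: ✓ → 57
review_id=61: ✓ → 129
es_sum = 142 + 137 + 63 + 182 + 162 + 273 + 57 + 129 = 1145

1145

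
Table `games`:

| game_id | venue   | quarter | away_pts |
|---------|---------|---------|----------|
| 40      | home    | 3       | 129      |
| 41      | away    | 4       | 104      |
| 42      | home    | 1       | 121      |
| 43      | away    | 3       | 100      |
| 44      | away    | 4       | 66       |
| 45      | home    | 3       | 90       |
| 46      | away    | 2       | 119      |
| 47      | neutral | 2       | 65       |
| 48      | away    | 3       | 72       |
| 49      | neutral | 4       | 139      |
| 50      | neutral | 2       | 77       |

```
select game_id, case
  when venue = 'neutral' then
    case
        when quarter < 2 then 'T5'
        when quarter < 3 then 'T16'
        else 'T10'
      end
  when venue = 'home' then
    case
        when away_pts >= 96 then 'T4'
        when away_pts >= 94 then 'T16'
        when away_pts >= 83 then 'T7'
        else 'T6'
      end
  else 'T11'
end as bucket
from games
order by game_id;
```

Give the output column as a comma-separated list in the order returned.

T4, T11, T4, T11, T11, T7, T11, T16, T11, T10, T16

game_id=40: venue='home' → inner[away_pts >= 96] → T4
game_id=41: venue='away' → outer ELSE → T11
game_id=42: venue='home' → inner[away_pts >= 96] → T4
game_id=43: venue='away' → outer ELSE → T11
game_id=44: venue='away' → outer ELSE → T11
game_id=45: venue='home' → inner[away_pts >= 83] → T7
game_id=46: venue='away' → outer ELSE → T11
game_id=47: venue='neutral' → inner[quarter < 3] → T16
game_id=48: venue='away' → outer ELSE → T11
game_id=49: venue='neutral' → inner[ELSE] → T10
game_id=50: venue='neutral' → inner[quarter < 3] → T16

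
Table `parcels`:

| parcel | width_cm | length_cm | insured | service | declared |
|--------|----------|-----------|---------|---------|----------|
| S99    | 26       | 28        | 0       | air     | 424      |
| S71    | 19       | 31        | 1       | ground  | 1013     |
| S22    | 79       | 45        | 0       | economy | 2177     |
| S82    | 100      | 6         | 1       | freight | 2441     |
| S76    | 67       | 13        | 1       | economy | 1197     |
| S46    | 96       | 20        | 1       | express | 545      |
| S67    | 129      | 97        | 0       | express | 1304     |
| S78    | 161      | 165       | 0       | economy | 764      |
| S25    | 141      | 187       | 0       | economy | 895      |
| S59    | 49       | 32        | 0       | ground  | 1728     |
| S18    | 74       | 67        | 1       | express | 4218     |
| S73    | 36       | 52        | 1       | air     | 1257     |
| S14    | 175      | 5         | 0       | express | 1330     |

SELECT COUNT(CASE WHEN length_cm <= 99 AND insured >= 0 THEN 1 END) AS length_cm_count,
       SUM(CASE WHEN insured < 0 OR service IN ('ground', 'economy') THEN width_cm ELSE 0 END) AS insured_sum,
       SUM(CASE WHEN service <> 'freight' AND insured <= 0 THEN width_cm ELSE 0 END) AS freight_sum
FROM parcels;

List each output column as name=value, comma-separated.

[length_cm_count: length_cm <= 99 AND insured >= 0]
parcel=S99: ✓ → 1
parcel=S71: ✓ → 1
parcel=S22: ✓ → 1
parcel=S82: ✓ → 1
parcel=S76: ✓ → 1
parcel=S46: ✓ → 1
parcel=S67: ✓ → 1
parcel=S78: ✗
parcel=S25: ✗
parcel=S59: ✓ → 1
parcel=S18: ✓ → 1
parcel=S73: ✓ → 1
parcel=S14: ✓ → 1
length_cm_count = COUNT(1, 1, 1, 1, 1, 1, 1, 1, 1, 1, 1) = 11
—
[insured_sum: insured < 0 OR service IN ('ground', 'economy')]
parcel=S99: ✗
parcel=S71: ✓ → 19
parcel=S22: ✓ → 79
parcel=S82: ✗
parcel=S76: ✓ → 67
parcel=S46: ✗
parcel=S67: ✗
parcel=S78: ✓ → 161
parcel=S25: ✓ → 141
parcel=S59: ✓ → 49
parcel=S18: ✗
parcel=S73: ✗
parcel=S14: ✗
insured_sum = 19 + 79 + 67 + 161 + 141 + 49 = 516
—
[freight_sum: service <> 'freight' AND insured <= 0]
parcel=S99: ✓ → 26
parcel=S71: ✗
parcel=S22: ✓ → 79
parcel=S82: ✗
parcel=S76: ✗
parcel=S46: ✗
parcel=S67: ✓ → 129
parcel=S78: ✓ → 161
parcel=S25: ✓ → 141
parcel=S59: ✓ → 49
parcel=S18: ✗
parcel=S73: ✗
parcel=S14: ✓ → 175
freight_sum = 26 + 79 + 129 + 161 + 141 + 49 + 175 = 760

length_cm_count=11, insured_sum=516, freight_sum=760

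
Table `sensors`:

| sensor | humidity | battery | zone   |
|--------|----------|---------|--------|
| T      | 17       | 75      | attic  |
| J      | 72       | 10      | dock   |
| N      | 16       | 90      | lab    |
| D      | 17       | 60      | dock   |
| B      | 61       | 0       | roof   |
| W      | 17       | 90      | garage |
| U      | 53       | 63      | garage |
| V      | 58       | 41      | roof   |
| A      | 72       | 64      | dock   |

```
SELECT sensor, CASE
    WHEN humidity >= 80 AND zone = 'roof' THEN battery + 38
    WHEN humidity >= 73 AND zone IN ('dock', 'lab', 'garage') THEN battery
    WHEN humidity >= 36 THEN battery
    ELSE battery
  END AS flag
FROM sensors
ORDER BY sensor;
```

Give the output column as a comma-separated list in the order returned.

sensor=A: humidity >= 36 → 64
sensor=B: humidity >= 36 → 0
sensor=D: ELSE → 60
sensor=J: humidity >= 36 → 10
sensor=N: ELSE → 90
sensor=T: ELSE → 75
sensor=U: humidity >= 36 → 63
sensor=V: humidity >= 36 → 41
sensor=W: ELSE → 90

64, 0, 60, 10, 90, 75, 63, 41, 90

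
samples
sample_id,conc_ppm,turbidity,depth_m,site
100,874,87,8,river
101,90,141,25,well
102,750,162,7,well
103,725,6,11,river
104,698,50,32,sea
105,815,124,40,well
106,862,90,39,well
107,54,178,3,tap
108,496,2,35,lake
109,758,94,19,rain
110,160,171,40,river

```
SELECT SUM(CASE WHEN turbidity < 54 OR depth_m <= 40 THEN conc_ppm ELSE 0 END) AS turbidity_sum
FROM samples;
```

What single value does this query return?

sample_id=100: ✓ → 874
sample_id=101: ✓ → 90
sample_id=102: ✓ → 750
sample_id=103: ✓ → 725
sample_id=104: ✓ → 698
sample_id=105: ✓ → 815
sample_id=106: ✓ → 862
sample_id=107: ✓ → 54
sample_id=108: ✓ → 496
sample_id=109: ✓ → 758
sample_id=110: ✓ → 160
turbidity_sum = 874 + 90 + 750 + 725 + 698 + 815 + 862 + 54 + 496 + 758 + 160 = 6282

6282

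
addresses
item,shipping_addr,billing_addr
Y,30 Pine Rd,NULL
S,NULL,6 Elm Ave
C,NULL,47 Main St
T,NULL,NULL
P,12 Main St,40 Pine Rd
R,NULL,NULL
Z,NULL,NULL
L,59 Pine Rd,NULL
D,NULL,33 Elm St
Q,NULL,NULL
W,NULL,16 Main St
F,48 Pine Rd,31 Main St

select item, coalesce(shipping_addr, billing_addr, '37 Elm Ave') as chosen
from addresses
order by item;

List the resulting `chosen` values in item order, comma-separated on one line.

item=C: shipping_addr=NULL, billing_addr=47 Main St → 47 Main St
item=D: shipping_addr=NULL, billing_addr=33 Elm St → 33 Elm St
item=F: shipping_addr=48 Pine Rd → 48 Pine Rd
item=L: shipping_addr=59 Pine Rd → 59 Pine Rd
item=P: shipping_addr=12 Main St → 12 Main St
item=Q: shipping_addr=NULL, billing_addr=NULL, → literal 37 Elm Ave → 37 Elm Ave
item=R: shipping_addr=NULL, billing_addr=NULL, → literal 37 Elm Ave → 37 Elm Ave
item=S: shipping_addr=NULL, billing_addr=6 Elm Ave → 6 Elm Ave
item=T: shipping_addr=NULL, billing_addr=NULL, → literal 37 Elm Ave → 37 Elm Ave
item=W: shipping_addr=NULL, billing_addr=16 Main St → 16 Main St
item=Y: shipping_addr=30 Pine Rd → 30 Pine Rd
item=Z: shipping_addr=NULL, billing_addr=NULL, → literal 37 Elm Ave → 37 Elm Ave

47 Main St, 33 Elm St, 48 Pine Rd, 59 Pine Rd, 12 Main St, 37 Elm Ave, 37 Elm Ave, 6 Elm Ave, 37 Elm Ave, 16 Main St, 30 Pine Rd, 37 Elm Ave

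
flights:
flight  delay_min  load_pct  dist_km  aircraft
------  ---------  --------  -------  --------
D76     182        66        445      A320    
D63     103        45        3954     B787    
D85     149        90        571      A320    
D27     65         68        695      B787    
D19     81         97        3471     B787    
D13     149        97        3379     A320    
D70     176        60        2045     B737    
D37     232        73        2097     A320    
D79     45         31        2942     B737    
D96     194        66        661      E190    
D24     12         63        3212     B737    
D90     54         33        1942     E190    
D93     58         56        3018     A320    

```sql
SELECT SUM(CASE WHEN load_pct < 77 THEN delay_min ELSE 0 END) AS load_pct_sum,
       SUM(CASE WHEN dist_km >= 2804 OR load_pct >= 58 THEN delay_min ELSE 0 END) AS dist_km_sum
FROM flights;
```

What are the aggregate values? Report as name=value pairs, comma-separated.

[load_pct_sum: load_pct < 77]
flight=D76: ✓ → 182
flight=D63: ✓ → 103
flight=D85: ✗
flight=D27: ✓ → 65
flight=D19: ✗
flight=D13: ✗
flight=D70: ✓ → 176
flight=D37: ✓ → 232
flight=D79: ✓ → 45
flight=D96: ✓ → 194
flight=D24: ✓ → 12
flight=D90: ✓ → 54
flight=D93: ✓ → 58
load_pct_sum = 182 + 103 + 65 + 176 + 232 + 45 + 194 + 12 + 54 + 58 = 1121
—
[dist_km_sum: dist_km >= 2804 OR load_pct >= 58]
flight=D76: ✓ → 182
flight=D63: ✓ → 103
flight=D85: ✓ → 149
flight=D27: ✓ → 65
flight=D19: ✓ → 81
flight=D13: ✓ → 149
flight=D70: ✓ → 176
flight=D37: ✓ → 232
flight=D79: ✓ → 45
flight=D96: ✓ → 194
flight=D24: ✓ → 12
flight=D90: ✗
flight=D93: ✓ → 58
dist_km_sum = 182 + 103 + 149 + 65 + 81 + 149 + 176 + 232 + 45 + 194 + 12 + 58 = 1446

load_pct_sum=1121, dist_km_sum=1446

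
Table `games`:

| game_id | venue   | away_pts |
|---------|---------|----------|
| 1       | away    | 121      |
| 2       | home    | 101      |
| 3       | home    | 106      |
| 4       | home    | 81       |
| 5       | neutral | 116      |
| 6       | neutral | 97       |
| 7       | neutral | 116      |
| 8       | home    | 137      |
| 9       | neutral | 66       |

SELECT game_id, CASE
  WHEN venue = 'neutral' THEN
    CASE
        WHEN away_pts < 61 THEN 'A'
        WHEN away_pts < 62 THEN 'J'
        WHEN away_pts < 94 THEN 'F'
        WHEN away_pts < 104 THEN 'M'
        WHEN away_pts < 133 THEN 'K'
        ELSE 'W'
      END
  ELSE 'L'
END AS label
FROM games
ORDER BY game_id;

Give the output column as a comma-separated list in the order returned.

L, L, L, L, K, M, K, L, F

game_id=1: venue='away' → outer ELSE → L
game_id=2: venue='home' → outer ELSE → L
game_id=3: venue='home' → outer ELSE → L
game_id=4: venue='home' → outer ELSE → L
game_id=5: venue='neutral' → inner[away_pts < 133] → K
game_id=6: venue='neutral' → inner[away_pts < 104] → M
game_id=7: venue='neutral' → inner[away_pts < 133] → K
game_id=8: venue='home' → outer ELSE → L
game_id=9: venue='neutral' → inner[away_pts < 94] → F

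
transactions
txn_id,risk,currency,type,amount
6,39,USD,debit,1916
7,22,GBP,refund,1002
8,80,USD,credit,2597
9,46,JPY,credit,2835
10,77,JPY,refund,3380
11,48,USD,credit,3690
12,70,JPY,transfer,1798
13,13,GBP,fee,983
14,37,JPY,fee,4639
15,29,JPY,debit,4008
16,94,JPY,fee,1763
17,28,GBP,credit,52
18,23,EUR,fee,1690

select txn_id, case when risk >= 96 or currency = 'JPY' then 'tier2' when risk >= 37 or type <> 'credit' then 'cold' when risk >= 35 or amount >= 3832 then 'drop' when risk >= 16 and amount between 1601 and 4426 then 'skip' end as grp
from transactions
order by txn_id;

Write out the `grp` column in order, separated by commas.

cold, cold, cold, tier2, tier2, cold, tier2, cold, tier2, tier2, tier2, NULL, cold

txn_id=6: risk >= 37 or type <> 'credit' → cold
txn_id=7: risk >= 37 or type <> 'credit' → cold
txn_id=8: risk >= 37 or type <> 'credit' → cold
txn_id=9: risk >= 96 or currency = 'JPY' → tier2
txn_id=10: risk >= 96 or currency = 'JPY' → tier2
txn_id=11: risk >= 37 or type <> 'credit' → cold
txn_id=12: risk >= 96 or currency = 'JPY' → tier2
txn_id=13: risk >= 37 or type <> 'credit' → cold
txn_id=14: risk >= 96 or currency = 'JPY' → tier2
txn_id=15: risk >= 96 or currency = 'JPY' → tier2
txn_id=16: risk >= 96 or currency = 'JPY' → tier2
txn_id=17: (no match → NULL) → NULL
txn_id=18: risk >= 37 or type <> 'credit' → cold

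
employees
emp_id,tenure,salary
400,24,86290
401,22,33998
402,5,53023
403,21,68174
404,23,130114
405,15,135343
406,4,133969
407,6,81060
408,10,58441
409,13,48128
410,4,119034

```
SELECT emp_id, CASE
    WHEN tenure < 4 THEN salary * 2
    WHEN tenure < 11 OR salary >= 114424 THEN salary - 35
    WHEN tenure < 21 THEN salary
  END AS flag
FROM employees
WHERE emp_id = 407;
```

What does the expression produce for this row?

emp_id = 407: tenure=6, salary=81060.
tenure < 4 → false
tenure < 11 OR salary >= 114424 → true → 81025

81025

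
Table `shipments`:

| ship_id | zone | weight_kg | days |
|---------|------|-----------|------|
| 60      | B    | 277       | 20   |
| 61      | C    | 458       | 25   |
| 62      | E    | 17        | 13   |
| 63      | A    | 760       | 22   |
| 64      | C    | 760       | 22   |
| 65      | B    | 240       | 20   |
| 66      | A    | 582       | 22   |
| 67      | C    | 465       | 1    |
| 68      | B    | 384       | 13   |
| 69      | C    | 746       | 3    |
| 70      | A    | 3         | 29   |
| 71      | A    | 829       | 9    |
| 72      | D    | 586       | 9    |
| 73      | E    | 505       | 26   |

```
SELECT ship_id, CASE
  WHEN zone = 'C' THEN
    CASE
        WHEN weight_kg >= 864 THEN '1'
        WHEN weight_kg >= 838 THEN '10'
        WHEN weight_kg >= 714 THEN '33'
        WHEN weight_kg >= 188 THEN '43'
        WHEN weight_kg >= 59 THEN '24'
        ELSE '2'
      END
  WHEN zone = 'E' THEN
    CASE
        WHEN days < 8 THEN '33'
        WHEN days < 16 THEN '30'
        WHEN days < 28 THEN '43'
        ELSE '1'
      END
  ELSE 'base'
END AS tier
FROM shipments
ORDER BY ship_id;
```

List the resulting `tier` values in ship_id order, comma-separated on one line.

base, 43, 30, base, 33, base, base, 43, base, 33, base, base, base, 43

ship_id=60: zone='B' → outer ELSE → base
ship_id=61: zone='C' → inner[weight_kg >= 188] → 43
ship_id=62: zone='E' → inner[days < 16] → 30
ship_id=63: zone='A' → outer ELSE → base
ship_id=64: zone='C' → inner[weight_kg >= 714] → 33
ship_id=65: zone='B' → outer ELSE → base
ship_id=66: zone='A' → outer ELSE → base
ship_id=67: zone='C' → inner[weight_kg >= 188] → 43
ship_id=68: zone='B' → outer ELSE → base
ship_id=69: zone='C' → inner[weight_kg >= 714] → 33
ship_id=70: zone='A' → outer ELSE → base
ship_id=71: zone='A' → outer ELSE → base
ship_id=72: zone='D' → outer ELSE → base
ship_id=73: zone='E' → inner[days < 28] → 43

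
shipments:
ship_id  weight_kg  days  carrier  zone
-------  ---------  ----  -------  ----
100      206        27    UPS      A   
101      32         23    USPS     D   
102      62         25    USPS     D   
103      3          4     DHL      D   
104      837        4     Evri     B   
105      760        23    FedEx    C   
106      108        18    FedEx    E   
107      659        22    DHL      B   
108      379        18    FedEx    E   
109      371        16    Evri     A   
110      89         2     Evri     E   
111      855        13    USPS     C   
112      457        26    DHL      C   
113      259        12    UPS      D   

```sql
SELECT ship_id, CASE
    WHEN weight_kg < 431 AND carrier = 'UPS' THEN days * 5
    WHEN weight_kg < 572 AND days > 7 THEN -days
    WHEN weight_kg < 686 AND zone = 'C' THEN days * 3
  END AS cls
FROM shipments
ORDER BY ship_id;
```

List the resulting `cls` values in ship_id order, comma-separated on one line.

135, -23, -25, NULL, NULL, NULL, -18, NULL, -18, -16, NULL, NULL, -26, 60

ship_id=100: weight_kg < 431 AND carrier = 'UPS' → 135
ship_id=101: weight_kg < 572 AND days > 7 → -23
ship_id=102: weight_kg < 572 AND days > 7 → -25
ship_id=103: (no match → NULL) → NULL
ship_id=104: (no match → NULL) → NULL
ship_id=105: (no match → NULL) → NULL
ship_id=106: weight_kg < 572 AND days > 7 → -18
ship_id=107: (no match → NULL) → NULL
ship_id=108: weight_kg < 572 AND days > 7 → -18
ship_id=109: weight_kg < 572 AND days > 7 → -16
ship_id=110: (no match → NULL) → NULL
ship_id=111: (no match → NULL) → NULL
ship_id=112: weight_kg < 572 AND days > 7 → -26
ship_id=113: weight_kg < 431 AND carrier = 'UPS' → 60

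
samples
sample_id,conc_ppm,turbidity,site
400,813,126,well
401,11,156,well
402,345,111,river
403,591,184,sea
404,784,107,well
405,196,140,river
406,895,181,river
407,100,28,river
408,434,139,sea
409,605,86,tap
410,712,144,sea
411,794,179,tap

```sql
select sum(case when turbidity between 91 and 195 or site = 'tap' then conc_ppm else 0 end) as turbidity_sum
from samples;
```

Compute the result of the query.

sample_id=400: ✓ → 813
sample_id=401: ✓ → 11
sample_id=402: ✓ → 345
sample_id=403: ✓ → 591
sample_id=404: ✓ → 784
sample_id=405: ✓ → 196
sample_id=406: ✓ → 895
sample_id=407: ✗
sample_id=408: ✓ → 434
sample_id=409: ✓ → 605
sample_id=410: ✓ → 712
sample_id=411: ✓ → 794
turbidity_sum = 813 + 11 + 345 + 591 + 784 + 196 + 895 + 434 + 605 + 712 + 794 = 6180

6180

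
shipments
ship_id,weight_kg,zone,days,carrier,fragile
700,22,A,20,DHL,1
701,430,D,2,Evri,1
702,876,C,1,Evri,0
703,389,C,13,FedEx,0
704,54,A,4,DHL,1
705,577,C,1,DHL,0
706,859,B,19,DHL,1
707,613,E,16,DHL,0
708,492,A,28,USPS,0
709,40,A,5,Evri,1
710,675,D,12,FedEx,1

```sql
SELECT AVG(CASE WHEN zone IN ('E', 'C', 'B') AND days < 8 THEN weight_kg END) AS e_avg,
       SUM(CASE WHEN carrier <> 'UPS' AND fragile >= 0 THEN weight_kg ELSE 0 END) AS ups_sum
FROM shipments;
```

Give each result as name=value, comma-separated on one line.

[e_avg: zone IN ('E', 'C', 'B') AND days < 8]
ship_id=700: ✗
ship_id=701: ✗
ship_id=702: ✓ → 876
ship_id=703: ✗
ship_id=704: ✗
ship_id=705: ✓ → 577
ship_id=706: ✗
ship_id=707: ✗
ship_id=708: ✗
ship_id=709: ✗
ship_id=710: ✗
e_avg = (876 + 577) / 2 = 726.5
—
[ups_sum: carrier <> 'UPS' AND fragile >= 0]
ship_id=700: ✓ → 22
ship_id=701: ✓ → 430
ship_id=702: ✓ → 876
ship_id=703: ✓ → 389
ship_id=704: ✓ → 54
ship_id=705: ✓ → 577
ship_id=706: ✓ → 859
ship_id=707: ✓ → 613
ship_id=708: ✓ → 492
ship_id=709: ✓ → 40
ship_id=710: ✓ → 675
ups_sum = 22 + 430 + 876 + 389 + 54 + 577 + 859 + 613 + 492 + 40 + 675 = 5027

e_avg=726.5, ups_sum=5027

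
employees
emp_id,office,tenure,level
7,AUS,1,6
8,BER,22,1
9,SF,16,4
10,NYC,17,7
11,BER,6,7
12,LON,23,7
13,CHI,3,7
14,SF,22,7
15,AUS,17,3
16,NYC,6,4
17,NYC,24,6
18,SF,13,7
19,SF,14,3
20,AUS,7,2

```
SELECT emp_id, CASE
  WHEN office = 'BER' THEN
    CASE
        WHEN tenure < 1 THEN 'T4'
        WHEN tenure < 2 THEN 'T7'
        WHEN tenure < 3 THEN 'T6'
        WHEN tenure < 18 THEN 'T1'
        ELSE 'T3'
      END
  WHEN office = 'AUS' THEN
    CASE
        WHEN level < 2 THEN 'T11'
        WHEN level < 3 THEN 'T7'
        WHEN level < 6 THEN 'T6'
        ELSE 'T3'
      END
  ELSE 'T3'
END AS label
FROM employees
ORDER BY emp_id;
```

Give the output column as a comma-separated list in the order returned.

emp_id=7: office='AUS' → inner[ELSE] → T3
emp_id=8: office='BER' → inner[ELSE] → T3
emp_id=9: office='SF' → outer ELSE → T3
emp_id=10: office='NYC' → outer ELSE → T3
emp_id=11: office='BER' → inner[tenure < 18] → T1
emp_id=12: office='LON' → outer ELSE → T3
emp_id=13: office='CHI' → outer ELSE → T3
emp_id=14: office='SF' → outer ELSE → T3
emp_id=15: office='AUS' → inner[level < 6] → T6
emp_id=16: office='NYC' → outer ELSE → T3
emp_id=17: office='NYC' → outer ELSE → T3
emp_id=18: office='SF' → outer ELSE → T3
emp_id=19: office='SF' → outer ELSE → T3
emp_id=20: office='AUS' → inner[level < 3] → T7

T3, T3, T3, T3, T1, T3, T3, T3, T6, T3, T3, T3, T3, T7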